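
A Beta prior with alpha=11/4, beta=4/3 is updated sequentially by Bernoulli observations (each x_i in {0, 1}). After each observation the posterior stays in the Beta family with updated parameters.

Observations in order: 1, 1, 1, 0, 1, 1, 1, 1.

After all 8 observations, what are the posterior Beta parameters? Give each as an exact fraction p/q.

obs 1: x=1 → posterior Beta(15/4, 4/3)
obs 2: x=1 → posterior Beta(19/4, 4/3)
obs 3: x=1 → posterior Beta(23/4, 4/3)
obs 4: x=0 → posterior Beta(23/4, 7/3)
obs 5: x=1 → posterior Beta(27/4, 7/3)
obs 6: x=1 → posterior Beta(31/4, 7/3)
obs 7: x=1 → posterior Beta(35/4, 7/3)
obs 8: x=1 → posterior Beta(39/4, 7/3)

alpha=39/4, beta=7/3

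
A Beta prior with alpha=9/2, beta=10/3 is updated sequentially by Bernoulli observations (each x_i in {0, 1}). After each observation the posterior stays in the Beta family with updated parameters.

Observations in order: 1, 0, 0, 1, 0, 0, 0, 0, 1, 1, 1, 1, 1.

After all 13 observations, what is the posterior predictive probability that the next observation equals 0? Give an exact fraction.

56/125

obs 1: x=1 → posterior Beta(11/2, 10/3)
obs 2: x=0 → posterior Beta(11/2, 13/3)
obs 3: x=0 → posterior Beta(11/2, 16/3)
obs 4: x=1 → posterior Beta(13/2, 16/3)
obs 5: x=0 → posterior Beta(13/2, 19/3)
obs 6: x=0 → posterior Beta(13/2, 22/3)
obs 7: x=0 → posterior Beta(13/2, 25/3)
obs 8: x=0 → posterior Beta(13/2, 28/3)
obs 9: x=1 → posterior Beta(15/2, 28/3)
obs 10: x=1 → posterior Beta(17/2, 28/3)
obs 11: x=1 → posterior Beta(19/2, 28/3)
obs 12: x=1 → posterior Beta(21/2, 28/3)
obs 13: x=1 → posterior Beta(23/2, 28/3)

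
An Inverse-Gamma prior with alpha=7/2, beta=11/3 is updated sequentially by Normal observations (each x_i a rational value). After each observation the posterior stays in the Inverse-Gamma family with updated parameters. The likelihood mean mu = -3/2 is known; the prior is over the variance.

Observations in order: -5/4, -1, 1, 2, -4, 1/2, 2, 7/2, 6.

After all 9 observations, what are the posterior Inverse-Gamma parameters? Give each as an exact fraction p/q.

obs 1: x=-5/4 → posterior Inverse-Gamma(4, 355/96)
obs 2: x=-1 → posterior Inverse-Gamma(9/2, 367/96)
obs 3: x=1 → posterior Inverse-Gamma(5, 667/96)
obs 4: x=2 → posterior Inverse-Gamma(11/2, 1255/96)
obs 5: x=-4 → posterior Inverse-Gamma(6, 1555/96)
obs 6: x=1/2 → posterior Inverse-Gamma(13/2, 1747/96)
obs 7: x=2 → posterior Inverse-Gamma(7, 2335/96)
obs 8: x=7/2 → posterior Inverse-Gamma(15/2, 3535/96)
obs 9: x=6 → posterior Inverse-Gamma(8, 6235/96)

alpha=8, beta=6235/96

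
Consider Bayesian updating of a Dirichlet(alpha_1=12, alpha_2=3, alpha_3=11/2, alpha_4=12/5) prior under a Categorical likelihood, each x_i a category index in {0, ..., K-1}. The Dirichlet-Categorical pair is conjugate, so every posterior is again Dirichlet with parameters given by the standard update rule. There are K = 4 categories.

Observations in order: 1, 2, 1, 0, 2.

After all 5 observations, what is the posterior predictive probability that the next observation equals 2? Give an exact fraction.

25/93

obs 1: x=1 → posterior Dirichlet(12, 4, 11/2, 12/5)
obs 2: x=2 → posterior Dirichlet(12, 4, 13/2, 12/5)
obs 3: x=1 → posterior Dirichlet(12, 5, 13/2, 12/5)
obs 4: x=0 → posterior Dirichlet(13, 5, 13/2, 12/5)
obs 5: x=2 → posterior Dirichlet(13, 5, 15/2, 12/5)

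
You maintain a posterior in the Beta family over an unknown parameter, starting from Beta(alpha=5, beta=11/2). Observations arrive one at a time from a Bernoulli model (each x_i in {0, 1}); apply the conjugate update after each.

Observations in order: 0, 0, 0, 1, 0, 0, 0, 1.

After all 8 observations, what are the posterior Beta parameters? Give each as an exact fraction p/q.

obs 1: x=0 → posterior Beta(5, 13/2)
obs 2: x=0 → posterior Beta(5, 15/2)
obs 3: x=0 → posterior Beta(5, 17/2)
obs 4: x=1 → posterior Beta(6, 17/2)
obs 5: x=0 → posterior Beta(6, 19/2)
obs 6: x=0 → posterior Beta(6, 21/2)
obs 7: x=0 → posterior Beta(6, 23/2)
obs 8: x=1 → posterior Beta(7, 23/2)

alpha=7, beta=23/2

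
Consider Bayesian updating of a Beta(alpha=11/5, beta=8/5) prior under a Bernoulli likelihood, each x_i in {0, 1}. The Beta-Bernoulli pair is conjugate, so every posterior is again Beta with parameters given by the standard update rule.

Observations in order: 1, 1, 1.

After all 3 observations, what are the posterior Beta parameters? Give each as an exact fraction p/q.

alpha=26/5, beta=8/5

obs 1: x=1 → posterior Beta(16/5, 8/5)
obs 2: x=1 → posterior Beta(21/5, 8/5)
obs 3: x=1 → posterior Beta(26/5, 8/5)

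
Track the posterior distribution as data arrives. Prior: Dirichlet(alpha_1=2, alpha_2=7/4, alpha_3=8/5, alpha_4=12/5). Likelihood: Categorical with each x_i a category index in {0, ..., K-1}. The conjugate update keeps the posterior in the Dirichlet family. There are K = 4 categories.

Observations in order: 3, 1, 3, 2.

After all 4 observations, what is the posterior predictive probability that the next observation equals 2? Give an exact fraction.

obs 1: x=3 → posterior Dirichlet(2, 7/4, 8/5, 17/5)
obs 2: x=1 → posterior Dirichlet(2, 11/4, 8/5, 17/5)
obs 3: x=3 → posterior Dirichlet(2, 11/4, 8/5, 22/5)
obs 4: x=2 → posterior Dirichlet(2, 11/4, 13/5, 22/5)

52/235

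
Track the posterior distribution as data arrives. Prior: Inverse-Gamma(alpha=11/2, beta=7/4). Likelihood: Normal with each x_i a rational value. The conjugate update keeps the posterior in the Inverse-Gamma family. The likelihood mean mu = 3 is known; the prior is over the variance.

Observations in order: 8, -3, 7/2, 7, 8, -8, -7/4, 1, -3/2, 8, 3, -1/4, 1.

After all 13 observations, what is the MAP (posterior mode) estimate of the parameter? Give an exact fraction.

obs 1: x=8 → posterior Inverse-Gamma(6, 57/4)
obs 2: x=-3 → posterior Inverse-Gamma(13/2, 129/4)
obs 3: x=7/2 → posterior Inverse-Gamma(7, 259/8)
obs 4: x=7 → posterior Inverse-Gamma(15/2, 323/8)
obs 5: x=8 → posterior Inverse-Gamma(8, 423/8)
obs 6: x=-8 → posterior Inverse-Gamma(17/2, 907/8)
obs 7: x=-7/4 → posterior Inverse-Gamma(9, 3989/32)
obs 8: x=1 → posterior Inverse-Gamma(19/2, 4053/32)
obs 9: x=-3/2 → posterior Inverse-Gamma(10, 4377/32)
obs 10: x=8 → posterior Inverse-Gamma(21/2, 4777/32)
obs 11: x=3 → posterior Inverse-Gamma(11, 4777/32)
obs 12: x=-1/4 → posterior Inverse-Gamma(23/2, 2473/16)
obs 13: x=1 → posterior Inverse-Gamma(12, 2505/16)

2505/208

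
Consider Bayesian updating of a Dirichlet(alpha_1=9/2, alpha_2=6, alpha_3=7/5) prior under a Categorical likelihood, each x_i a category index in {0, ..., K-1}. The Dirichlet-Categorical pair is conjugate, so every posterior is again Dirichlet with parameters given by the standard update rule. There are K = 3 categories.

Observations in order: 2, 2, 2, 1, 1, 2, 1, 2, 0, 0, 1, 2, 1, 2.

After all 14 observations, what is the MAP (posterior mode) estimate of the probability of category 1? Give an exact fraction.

obs 1: x=2 → posterior Dirichlet(9/2, 6, 12/5)
obs 2: x=2 → posterior Dirichlet(9/2, 6, 17/5)
obs 3: x=2 → posterior Dirichlet(9/2, 6, 22/5)
obs 4: x=1 → posterior Dirichlet(9/2, 7, 22/5)
obs 5: x=1 → posterior Dirichlet(9/2, 8, 22/5)
obs 6: x=2 → posterior Dirichlet(9/2, 8, 27/5)
obs 7: x=1 → posterior Dirichlet(9/2, 9, 27/5)
obs 8: x=2 → posterior Dirichlet(9/2, 9, 32/5)
obs 9: x=0 → posterior Dirichlet(11/2, 9, 32/5)
obs 10: x=0 → posterior Dirichlet(13/2, 9, 32/5)
obs 11: x=1 → posterior Dirichlet(13/2, 10, 32/5)
obs 12: x=2 → posterior Dirichlet(13/2, 10, 37/5)
obs 13: x=1 → posterior Dirichlet(13/2, 11, 37/5)
obs 14: x=2 → posterior Dirichlet(13/2, 11, 42/5)

100/229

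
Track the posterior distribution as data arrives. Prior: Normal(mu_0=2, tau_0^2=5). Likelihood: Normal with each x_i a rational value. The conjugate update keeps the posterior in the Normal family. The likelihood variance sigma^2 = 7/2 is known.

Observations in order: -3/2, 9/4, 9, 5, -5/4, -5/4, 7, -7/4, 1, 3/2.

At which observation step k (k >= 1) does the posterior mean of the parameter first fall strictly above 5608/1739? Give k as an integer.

k = 4

obs 1: x=-3/2 → posterior Normal(-1/17, 35/17)
obs 2: x=9/4 → posterior Normal(43/54, 35/27)
obs 3: x=9 → posterior Normal(223/74, 35/37)
obs 4: x=5 → posterior Normal(323/94, 35/47)
obs 5: x=-5/4 → posterior Normal(149/57, 35/57)
obs 6: x=-5/4 → posterior Normal(273/134, 35/67)
obs 7: x=7 → posterior Normal(59/22, 5/11)
obs 8: x=-7/4 → posterior Normal(63/29, 35/87)
obs 9: x=1 → posterior Normal(199/97, 35/97)
obs 10: x=3/2 → posterior Normal(2, 35/107)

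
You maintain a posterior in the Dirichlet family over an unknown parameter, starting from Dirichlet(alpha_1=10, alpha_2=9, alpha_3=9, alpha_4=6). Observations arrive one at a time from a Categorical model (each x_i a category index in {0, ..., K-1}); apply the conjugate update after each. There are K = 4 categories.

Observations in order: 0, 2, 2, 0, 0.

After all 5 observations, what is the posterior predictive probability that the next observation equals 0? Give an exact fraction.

obs 1: x=0 → posterior Dirichlet(11, 9, 9, 6)
obs 2: x=2 → posterior Dirichlet(11, 9, 10, 6)
obs 3: x=2 → posterior Dirichlet(11, 9, 11, 6)
obs 4: x=0 → posterior Dirichlet(12, 9, 11, 6)
obs 5: x=0 → posterior Dirichlet(13, 9, 11, 6)

1/3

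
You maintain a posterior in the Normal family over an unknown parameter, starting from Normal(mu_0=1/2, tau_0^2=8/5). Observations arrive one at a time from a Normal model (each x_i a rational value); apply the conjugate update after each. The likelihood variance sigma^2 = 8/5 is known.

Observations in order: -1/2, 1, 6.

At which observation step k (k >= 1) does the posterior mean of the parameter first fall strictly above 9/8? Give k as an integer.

obs 1: x=-1/2 → posterior Normal(0, 4/5)
obs 2: x=1 → posterior Normal(1/3, 8/15)
obs 3: x=6 → posterior Normal(7/4, 2/5)

k = 3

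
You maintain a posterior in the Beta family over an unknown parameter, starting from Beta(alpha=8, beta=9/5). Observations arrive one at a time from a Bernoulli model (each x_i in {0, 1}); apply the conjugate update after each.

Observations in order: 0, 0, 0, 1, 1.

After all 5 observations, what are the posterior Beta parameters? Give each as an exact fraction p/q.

alpha=10, beta=24/5

obs 1: x=0 → posterior Beta(8, 14/5)
obs 2: x=0 → posterior Beta(8, 19/5)
obs 3: x=0 → posterior Beta(8, 24/5)
obs 4: x=1 → posterior Beta(9, 24/5)
obs 5: x=1 → posterior Beta(10, 24/5)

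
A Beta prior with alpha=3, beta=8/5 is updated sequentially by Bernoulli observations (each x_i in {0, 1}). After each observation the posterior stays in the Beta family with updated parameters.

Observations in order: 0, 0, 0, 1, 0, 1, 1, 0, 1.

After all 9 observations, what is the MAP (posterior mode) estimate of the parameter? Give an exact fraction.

15/29

obs 1: x=0 → posterior Beta(3, 13/5)
obs 2: x=0 → posterior Beta(3, 18/5)
obs 3: x=0 → posterior Beta(3, 23/5)
obs 4: x=1 → posterior Beta(4, 23/5)
obs 5: x=0 → posterior Beta(4, 28/5)
obs 6: x=1 → posterior Beta(5, 28/5)
obs 7: x=1 → posterior Beta(6, 28/5)
obs 8: x=0 → posterior Beta(6, 33/5)
obs 9: x=1 → posterior Beta(7, 33/5)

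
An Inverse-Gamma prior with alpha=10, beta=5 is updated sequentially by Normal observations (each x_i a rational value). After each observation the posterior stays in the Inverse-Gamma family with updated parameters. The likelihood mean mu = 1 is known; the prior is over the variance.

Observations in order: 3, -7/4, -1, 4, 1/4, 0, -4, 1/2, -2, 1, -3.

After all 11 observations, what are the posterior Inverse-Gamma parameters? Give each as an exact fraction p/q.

alpha=31/2, beta=691/16

obs 1: x=3 → posterior Inverse-Gamma(21/2, 7)
obs 2: x=-7/4 → posterior Inverse-Gamma(11, 345/32)
obs 3: x=-1 → posterior Inverse-Gamma(23/2, 409/32)
obs 4: x=4 → posterior Inverse-Gamma(12, 553/32)
obs 5: x=1/4 → posterior Inverse-Gamma(25/2, 281/16)
obs 6: x=0 → posterior Inverse-Gamma(13, 289/16)
obs 7: x=-4 → posterior Inverse-Gamma(27/2, 489/16)
obs 8: x=1/2 → posterior Inverse-Gamma(14, 491/16)
obs 9: x=-2 → posterior Inverse-Gamma(29/2, 563/16)
obs 10: x=1 → posterior Inverse-Gamma(15, 563/16)
obs 11: x=-3 → posterior Inverse-Gamma(31/2, 691/16)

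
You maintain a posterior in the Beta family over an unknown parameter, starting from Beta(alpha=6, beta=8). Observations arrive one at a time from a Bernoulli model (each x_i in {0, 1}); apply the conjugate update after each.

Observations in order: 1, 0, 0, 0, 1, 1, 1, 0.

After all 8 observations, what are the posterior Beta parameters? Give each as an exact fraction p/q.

obs 1: x=1 → posterior Beta(7, 8)
obs 2: x=0 → posterior Beta(7, 9)
obs 3: x=0 → posterior Beta(7, 10)
obs 4: x=0 → posterior Beta(7, 11)
obs 5: x=1 → posterior Beta(8, 11)
obs 6: x=1 → posterior Beta(9, 11)
obs 7: x=1 → posterior Beta(10, 11)
obs 8: x=0 → posterior Beta(10, 12)

alpha=10, beta=12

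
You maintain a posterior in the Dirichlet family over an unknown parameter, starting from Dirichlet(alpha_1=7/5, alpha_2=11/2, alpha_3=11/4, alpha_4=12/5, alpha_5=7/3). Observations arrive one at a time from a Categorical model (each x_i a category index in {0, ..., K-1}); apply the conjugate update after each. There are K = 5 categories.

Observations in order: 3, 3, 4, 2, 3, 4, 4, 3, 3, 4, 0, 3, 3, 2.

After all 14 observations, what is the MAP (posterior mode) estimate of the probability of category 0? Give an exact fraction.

84/1403

obs 1: x=3 → posterior Dirichlet(7/5, 11/2, 11/4, 17/5, 7/3)
obs 2: x=3 → posterior Dirichlet(7/5, 11/2, 11/4, 22/5, 7/3)
obs 3: x=4 → posterior Dirichlet(7/5, 11/2, 11/4, 22/5, 10/3)
obs 4: x=2 → posterior Dirichlet(7/5, 11/2, 15/4, 22/5, 10/3)
obs 5: x=3 → posterior Dirichlet(7/5, 11/2, 15/4, 27/5, 10/3)
obs 6: x=4 → posterior Dirichlet(7/5, 11/2, 15/4, 27/5, 13/3)
obs 7: x=4 → posterior Dirichlet(7/5, 11/2, 15/4, 27/5, 16/3)
obs 8: x=3 → posterior Dirichlet(7/5, 11/2, 15/4, 32/5, 16/3)
obs 9: x=3 → posterior Dirichlet(7/5, 11/2, 15/4, 37/5, 16/3)
obs 10: x=4 → posterior Dirichlet(7/5, 11/2, 15/4, 37/5, 19/3)
obs 11: x=0 → posterior Dirichlet(12/5, 11/2, 15/4, 37/5, 19/3)
obs 12: x=3 → posterior Dirichlet(12/5, 11/2, 15/4, 42/5, 19/3)
obs 13: x=3 → posterior Dirichlet(12/5, 11/2, 15/4, 47/5, 19/3)
obs 14: x=2 → posterior Dirichlet(12/5, 11/2, 19/4, 47/5, 19/3)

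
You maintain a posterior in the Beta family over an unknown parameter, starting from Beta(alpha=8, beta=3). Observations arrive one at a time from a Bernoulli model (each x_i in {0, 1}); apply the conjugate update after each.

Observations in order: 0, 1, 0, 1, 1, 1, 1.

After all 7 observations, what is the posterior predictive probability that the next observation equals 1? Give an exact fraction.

obs 1: x=0 → posterior Beta(8, 4)
obs 2: x=1 → posterior Beta(9, 4)
obs 3: x=0 → posterior Beta(9, 5)
obs 4: x=1 → posterior Beta(10, 5)
obs 5: x=1 → posterior Beta(11, 5)
obs 6: x=1 → posterior Beta(12, 5)
obs 7: x=1 → posterior Beta(13, 5)

13/18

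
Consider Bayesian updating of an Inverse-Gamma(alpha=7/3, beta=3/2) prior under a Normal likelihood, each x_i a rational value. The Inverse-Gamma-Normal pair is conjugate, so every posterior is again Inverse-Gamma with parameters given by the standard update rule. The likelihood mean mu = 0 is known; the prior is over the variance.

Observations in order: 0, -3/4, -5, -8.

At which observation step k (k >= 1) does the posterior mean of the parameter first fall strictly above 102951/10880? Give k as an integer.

k = 4

obs 1: x=0 → posterior Inverse-Gamma(17/6, 3/2)
obs 2: x=-3/4 → posterior Inverse-Gamma(10/3, 57/32)
obs 3: x=-5 → posterior Inverse-Gamma(23/6, 457/32)
obs 4: x=-8 → posterior Inverse-Gamma(13/3, 1481/32)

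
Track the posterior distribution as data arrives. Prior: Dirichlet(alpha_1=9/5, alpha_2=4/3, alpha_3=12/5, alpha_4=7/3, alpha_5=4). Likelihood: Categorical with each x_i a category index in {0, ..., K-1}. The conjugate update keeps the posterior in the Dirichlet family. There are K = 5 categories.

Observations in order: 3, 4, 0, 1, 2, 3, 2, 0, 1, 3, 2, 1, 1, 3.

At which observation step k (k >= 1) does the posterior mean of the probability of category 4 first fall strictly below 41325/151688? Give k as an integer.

k = 7

obs 1: x=3 → posterior Dirichlet(9/5, 4/3, 12/5, 10/3, 4)
obs 2: x=4 → posterior Dirichlet(9/5, 4/3, 12/5, 10/3, 5)
obs 3: x=0 → posterior Dirichlet(14/5, 4/3, 12/5, 10/3, 5)
obs 4: x=1 → posterior Dirichlet(14/5, 7/3, 12/5, 10/3, 5)
obs 5: x=2 → posterior Dirichlet(14/5, 7/3, 17/5, 10/3, 5)
obs 6: x=3 → posterior Dirichlet(14/5, 7/3, 17/5, 13/3, 5)
obs 7: x=2 → posterior Dirichlet(14/5, 7/3, 22/5, 13/3, 5)
obs 8: x=0 → posterior Dirichlet(19/5, 7/3, 22/5, 13/3, 5)
obs 9: x=1 → posterior Dirichlet(19/5, 10/3, 22/5, 13/3, 5)
obs 10: x=3 → posterior Dirichlet(19/5, 10/3, 22/5, 16/3, 5)
obs 11: x=2 → posterior Dirichlet(19/5, 10/3, 27/5, 16/3, 5)
obs 12: x=1 → posterior Dirichlet(19/5, 13/3, 27/5, 16/3, 5)
obs 13: x=1 → posterior Dirichlet(19/5, 16/3, 27/5, 16/3, 5)
obs 14: x=3 → posterior Dirichlet(19/5, 16/3, 27/5, 19/3, 5)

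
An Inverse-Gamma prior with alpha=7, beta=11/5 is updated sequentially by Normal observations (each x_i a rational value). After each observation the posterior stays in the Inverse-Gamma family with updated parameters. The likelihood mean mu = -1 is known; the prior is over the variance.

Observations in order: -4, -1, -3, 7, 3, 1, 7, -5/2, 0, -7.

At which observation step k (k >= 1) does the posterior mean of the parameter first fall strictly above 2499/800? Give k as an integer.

k = 4

obs 1: x=-4 → posterior Inverse-Gamma(15/2, 67/10)
obs 2: x=-1 → posterior Inverse-Gamma(8, 67/10)
obs 3: x=-3 → posterior Inverse-Gamma(17/2, 87/10)
obs 4: x=7 → posterior Inverse-Gamma(9, 407/10)
obs 5: x=3 → posterior Inverse-Gamma(19/2, 487/10)
obs 6: x=1 → posterior Inverse-Gamma(10, 507/10)
obs 7: x=7 → posterior Inverse-Gamma(21/2, 827/10)
obs 8: x=-5/2 → posterior Inverse-Gamma(11, 3353/40)
obs 9: x=0 → posterior Inverse-Gamma(23/2, 3373/40)
obs 10: x=-7 → posterior Inverse-Gamma(12, 4093/40)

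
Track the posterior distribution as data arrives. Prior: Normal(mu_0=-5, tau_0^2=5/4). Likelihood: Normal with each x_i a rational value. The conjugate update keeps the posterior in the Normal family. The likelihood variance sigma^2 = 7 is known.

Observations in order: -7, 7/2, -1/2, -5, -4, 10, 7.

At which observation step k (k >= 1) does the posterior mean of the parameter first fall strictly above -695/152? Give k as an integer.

k = 2

obs 1: x=-7 → posterior Normal(-175/33, 35/33)
obs 2: x=7/2 → posterior Normal(-315/76, 35/38)
obs 3: x=-1/2 → posterior Normal(-160/43, 35/43)
obs 4: x=-5 → posterior Normal(-185/48, 35/48)
obs 5: x=-4 → posterior Normal(-205/53, 35/53)
obs 6: x=10 → posterior Normal(-155/58, 35/58)
obs 7: x=7 → posterior Normal(-40/21, 5/9)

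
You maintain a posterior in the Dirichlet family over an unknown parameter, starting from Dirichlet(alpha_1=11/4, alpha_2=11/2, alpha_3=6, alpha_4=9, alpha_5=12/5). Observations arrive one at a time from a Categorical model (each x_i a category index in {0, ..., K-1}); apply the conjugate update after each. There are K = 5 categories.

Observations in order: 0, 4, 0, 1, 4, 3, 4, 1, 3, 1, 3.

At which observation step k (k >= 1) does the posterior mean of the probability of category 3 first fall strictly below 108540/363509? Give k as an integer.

obs 1: x=0 → posterior Dirichlet(15/4, 11/2, 6, 9, 12/5)
obs 2: x=4 → posterior Dirichlet(15/4, 11/2, 6, 9, 17/5)
obs 3: x=0 → posterior Dirichlet(19/4, 11/2, 6, 9, 17/5)
obs 4: x=1 → posterior Dirichlet(19/4, 13/2, 6, 9, 17/5)
obs 5: x=4 → posterior Dirichlet(19/4, 13/2, 6, 9, 22/5)
obs 6: x=3 → posterior Dirichlet(19/4, 13/2, 6, 10, 22/5)
obs 7: x=4 → posterior Dirichlet(19/4, 13/2, 6, 10, 27/5)
obs 8: x=1 → posterior Dirichlet(19/4, 15/2, 6, 10, 27/5)
obs 9: x=3 → posterior Dirichlet(19/4, 15/2, 6, 11, 27/5)
obs 10: x=1 → posterior Dirichlet(19/4, 17/2, 6, 11, 27/5)
obs 11: x=3 → posterior Dirichlet(19/4, 17/2, 6, 12, 27/5)

k = 5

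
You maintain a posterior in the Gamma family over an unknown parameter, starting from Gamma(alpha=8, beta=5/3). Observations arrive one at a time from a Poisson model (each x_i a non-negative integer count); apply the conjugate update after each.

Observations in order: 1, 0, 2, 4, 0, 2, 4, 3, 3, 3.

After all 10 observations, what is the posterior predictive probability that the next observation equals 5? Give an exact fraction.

88709914199904782398292080030065961182117462158203125/1225479071726010057566278398882995629733160091702525952

obs 1: x=1 → posterior Gamma(9, 8/3)
obs 2: x=0 → posterior Gamma(9, 11/3)
obs 3: x=2 → posterior Gamma(11, 14/3)
obs 4: x=4 → posterior Gamma(15, 17/3)
obs 5: x=0 → posterior Gamma(15, 20/3)
obs 6: x=2 → posterior Gamma(17, 23/3)
obs 7: x=4 → posterior Gamma(21, 26/3)
obs 8: x=3 → posterior Gamma(24, 29/3)
obs 9: x=3 → posterior Gamma(27, 32/3)
obs 10: x=3 → posterior Gamma(30, 35/3)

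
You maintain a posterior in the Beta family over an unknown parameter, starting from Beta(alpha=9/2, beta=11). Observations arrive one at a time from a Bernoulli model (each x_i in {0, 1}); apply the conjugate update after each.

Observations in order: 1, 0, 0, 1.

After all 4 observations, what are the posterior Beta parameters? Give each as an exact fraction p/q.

obs 1: x=1 → posterior Beta(11/2, 11)
obs 2: x=0 → posterior Beta(11/2, 12)
obs 3: x=0 → posterior Beta(11/2, 13)
obs 4: x=1 → posterior Beta(13/2, 13)

alpha=13/2, beta=13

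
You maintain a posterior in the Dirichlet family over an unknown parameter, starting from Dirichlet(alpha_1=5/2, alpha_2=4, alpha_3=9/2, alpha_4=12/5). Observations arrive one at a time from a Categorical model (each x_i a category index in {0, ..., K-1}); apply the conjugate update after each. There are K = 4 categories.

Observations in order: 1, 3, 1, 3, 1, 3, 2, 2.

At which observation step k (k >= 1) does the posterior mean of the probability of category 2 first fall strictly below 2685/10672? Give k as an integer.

k = 5

obs 1: x=1 → posterior Dirichlet(5/2, 5, 9/2, 12/5)
obs 2: x=3 → posterior Dirichlet(5/2, 5, 9/2, 17/5)
obs 3: x=1 → posterior Dirichlet(5/2, 6, 9/2, 17/5)
obs 4: x=3 → posterior Dirichlet(5/2, 6, 9/2, 22/5)
obs 5: x=1 → posterior Dirichlet(5/2, 7, 9/2, 22/5)
obs 6: x=3 → posterior Dirichlet(5/2, 7, 9/2, 27/5)
obs 7: x=2 → posterior Dirichlet(5/2, 7, 11/2, 27/5)
obs 8: x=2 → posterior Dirichlet(5/2, 7, 13/2, 27/5)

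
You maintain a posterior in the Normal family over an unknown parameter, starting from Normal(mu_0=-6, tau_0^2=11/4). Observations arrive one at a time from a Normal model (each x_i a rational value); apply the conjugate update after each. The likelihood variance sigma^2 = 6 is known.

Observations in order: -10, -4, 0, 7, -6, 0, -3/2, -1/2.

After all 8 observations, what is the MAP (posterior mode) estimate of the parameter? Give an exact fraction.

-309/112

obs 1: x=-10 → posterior Normal(-254/35, 66/35)
obs 2: x=-4 → posterior Normal(-149/23, 33/23)
obs 3: x=0 → posterior Normal(-298/57, 22/19)
obs 4: x=7 → posterior Normal(-13/4, 33/34)
obs 5: x=-6 → posterior Normal(-287/79, 66/79)
obs 6: x=0 → posterior Normal(-287/90, 11/15)
obs 7: x=-3/2 → posterior Normal(-607/202, 66/101)
obs 8: x=-1/2 → posterior Normal(-309/112, 33/56)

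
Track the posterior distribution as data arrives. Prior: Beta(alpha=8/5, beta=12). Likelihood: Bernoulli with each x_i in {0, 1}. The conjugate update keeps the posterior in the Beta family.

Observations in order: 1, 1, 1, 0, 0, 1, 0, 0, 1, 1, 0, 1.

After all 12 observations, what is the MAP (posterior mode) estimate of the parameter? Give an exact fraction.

19/59

obs 1: x=1 → posterior Beta(13/5, 12)
obs 2: x=1 → posterior Beta(18/5, 12)
obs 3: x=1 → posterior Beta(23/5, 12)
obs 4: x=0 → posterior Beta(23/5, 13)
obs 5: x=0 → posterior Beta(23/5, 14)
obs 6: x=1 → posterior Beta(28/5, 14)
obs 7: x=0 → posterior Beta(28/5, 15)
obs 8: x=0 → posterior Beta(28/5, 16)
obs 9: x=1 → posterior Beta(33/5, 16)
obs 10: x=1 → posterior Beta(38/5, 16)
obs 11: x=0 → posterior Beta(38/5, 17)
obs 12: x=1 → posterior Beta(43/5, 17)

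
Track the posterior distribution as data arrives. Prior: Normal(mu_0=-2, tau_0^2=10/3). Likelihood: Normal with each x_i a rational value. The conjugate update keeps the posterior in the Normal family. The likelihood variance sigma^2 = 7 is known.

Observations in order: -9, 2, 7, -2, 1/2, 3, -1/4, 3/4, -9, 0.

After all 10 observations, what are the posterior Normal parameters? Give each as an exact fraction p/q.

mu_0=-112/121, tau_0^2=70/121

obs 1: x=-9 → posterior Normal(-132/31, 70/31)
obs 2: x=2 → posterior Normal(-112/41, 70/41)
obs 3: x=7 → posterior Normal(-14/17, 70/51)
obs 4: x=-2 → posterior Normal(-62/61, 70/61)
obs 5: x=1/2 → posterior Normal(-57/71, 70/71)
obs 6: x=3 → posterior Normal(-1/3, 70/81)
obs 7: x=-1/4 → posterior Normal(-59/182, 10/13)
obs 8: x=3/4 → posterior Normal(-22/101, 70/101)
obs 9: x=-9 → posterior Normal(-112/111, 70/111)
obs 10: x=0 → posterior Normal(-112/121, 70/121)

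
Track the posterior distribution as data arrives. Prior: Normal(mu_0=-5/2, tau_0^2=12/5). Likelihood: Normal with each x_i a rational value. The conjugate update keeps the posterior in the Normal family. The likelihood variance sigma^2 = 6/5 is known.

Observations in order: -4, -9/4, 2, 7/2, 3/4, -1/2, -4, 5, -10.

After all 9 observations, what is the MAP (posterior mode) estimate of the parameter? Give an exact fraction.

-43/38

obs 1: x=-4 → posterior Normal(-7/2, 4/5)
obs 2: x=-9/4 → posterior Normal(-3, 12/25)
obs 3: x=2 → posterior Normal(-11/7, 12/35)
obs 4: x=7/2 → posterior Normal(-4/9, 4/15)
obs 5: x=3/4 → posterior Normal(-5/22, 12/55)
obs 6: x=-1/2 → posterior Normal(-7/26, 12/65)
obs 7: x=-4 → posterior Normal(-23/30, 4/25)
obs 8: x=5 → posterior Normal(-3/34, 12/85)
obs 9: x=-10 → posterior Normal(-43/38, 12/95)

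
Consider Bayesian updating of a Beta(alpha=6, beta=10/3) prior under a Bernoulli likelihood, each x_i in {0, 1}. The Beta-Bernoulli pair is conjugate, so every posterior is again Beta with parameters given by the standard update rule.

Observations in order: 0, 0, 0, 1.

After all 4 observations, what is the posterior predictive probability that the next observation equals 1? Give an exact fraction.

obs 1: x=0 → posterior Beta(6, 13/3)
obs 2: x=0 → posterior Beta(6, 16/3)
obs 3: x=0 → posterior Beta(6, 19/3)
obs 4: x=1 → posterior Beta(7, 19/3)

21/40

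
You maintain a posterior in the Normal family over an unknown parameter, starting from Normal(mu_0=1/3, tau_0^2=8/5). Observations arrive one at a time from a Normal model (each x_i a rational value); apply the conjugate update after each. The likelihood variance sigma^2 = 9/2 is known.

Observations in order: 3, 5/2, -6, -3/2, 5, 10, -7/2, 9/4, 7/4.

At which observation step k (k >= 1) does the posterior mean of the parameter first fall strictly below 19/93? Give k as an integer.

obs 1: x=3 → posterior Normal(63/61, 72/61)
obs 2: x=5/2 → posterior Normal(103/77, 72/77)
obs 3: x=-6 → posterior Normal(7/93, 24/31)
obs 4: x=-3/2 → posterior Normal(-17/109, 72/109)
obs 5: x=5 → posterior Normal(63/125, 72/125)
obs 6: x=10 → posterior Normal(223/141, 24/47)
obs 7: x=-7/2 → posterior Normal(167/157, 72/157)
obs 8: x=9/4 → posterior Normal(203/173, 72/173)
obs 9: x=7/4 → posterior Normal(11/9, 8/21)

k = 3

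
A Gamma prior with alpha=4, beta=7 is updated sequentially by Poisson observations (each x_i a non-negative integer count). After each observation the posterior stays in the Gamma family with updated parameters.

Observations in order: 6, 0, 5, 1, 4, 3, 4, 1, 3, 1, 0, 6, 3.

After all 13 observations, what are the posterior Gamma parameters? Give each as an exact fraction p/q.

obs 1: x=6 → posterior Gamma(10, 8)
obs 2: x=0 → posterior Gamma(10, 9)
obs 3: x=5 → posterior Gamma(15, 10)
obs 4: x=1 → posterior Gamma(16, 11)
obs 5: x=4 → posterior Gamma(20, 12)
obs 6: x=3 → posterior Gamma(23, 13)
obs 7: x=4 → posterior Gamma(27, 14)
obs 8: x=1 → posterior Gamma(28, 15)
obs 9: x=3 → posterior Gamma(31, 16)
obs 10: x=1 → posterior Gamma(32, 17)
obs 11: x=0 → posterior Gamma(32, 18)
obs 12: x=6 → posterior Gamma(38, 19)
obs 13: x=3 → posterior Gamma(41, 20)

alpha=41, beta=20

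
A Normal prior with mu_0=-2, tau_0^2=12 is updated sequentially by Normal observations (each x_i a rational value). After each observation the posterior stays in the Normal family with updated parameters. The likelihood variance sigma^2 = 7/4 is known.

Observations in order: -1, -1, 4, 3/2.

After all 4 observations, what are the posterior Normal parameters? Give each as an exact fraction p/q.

obs 1: x=-1 → posterior Normal(-62/55, 84/55)
obs 2: x=-1 → posterior Normal(-110/103, 84/103)
obs 3: x=4 → posterior Normal(82/151, 84/151)
obs 4: x=3/2 → posterior Normal(154/199, 84/199)

mu_0=154/199, tau_0^2=84/199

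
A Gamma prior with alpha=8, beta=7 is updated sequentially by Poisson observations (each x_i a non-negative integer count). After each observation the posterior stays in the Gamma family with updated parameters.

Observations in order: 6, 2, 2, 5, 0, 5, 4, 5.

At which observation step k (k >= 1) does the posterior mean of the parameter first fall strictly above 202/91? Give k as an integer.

obs 1: x=6 → posterior Gamma(14, 8)
obs 2: x=2 → posterior Gamma(16, 9)
obs 3: x=2 → posterior Gamma(18, 10)
obs 4: x=5 → posterior Gamma(23, 11)
obs 5: x=0 → posterior Gamma(23, 12)
obs 6: x=5 → posterior Gamma(28, 13)
obs 7: x=4 → posterior Gamma(32, 14)
obs 8: x=5 → posterior Gamma(37, 15)

k = 7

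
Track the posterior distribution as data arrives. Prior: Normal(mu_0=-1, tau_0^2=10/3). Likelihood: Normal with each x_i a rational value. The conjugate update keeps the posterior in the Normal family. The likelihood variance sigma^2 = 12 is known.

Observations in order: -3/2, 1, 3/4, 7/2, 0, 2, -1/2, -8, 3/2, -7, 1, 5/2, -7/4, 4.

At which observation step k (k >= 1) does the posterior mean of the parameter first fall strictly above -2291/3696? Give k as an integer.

k = 3

obs 1: x=-3/2 → posterior Normal(-51/46, 60/23)
obs 2: x=1 → posterior Normal(-41/56, 15/7)
obs 3: x=3/4 → posterior Normal(-67/132, 20/11)
obs 4: x=7/2 → posterior Normal(3/152, 30/19)
obs 5: x=0 → posterior Normal(3/172, 60/43)
obs 6: x=2 → posterior Normal(43/192, 5/4)
obs 7: x=-1/2 → posterior Normal(33/212, 60/53)
obs 8: x=-8 → posterior Normal(-127/232, 30/29)
obs 9: x=3/2 → posterior Normal(-97/252, 20/21)
obs 10: x=-7 → posterior Normal(-237/272, 15/17)
obs 11: x=1 → posterior Normal(-217/292, 60/73)
obs 12: x=5/2 → posterior Normal(-167/312, 10/13)
obs 13: x=-7/4 → posterior Normal(-101/166, 60/83)
obs 14: x=4 → posterior Normal(-61/176, 15/22)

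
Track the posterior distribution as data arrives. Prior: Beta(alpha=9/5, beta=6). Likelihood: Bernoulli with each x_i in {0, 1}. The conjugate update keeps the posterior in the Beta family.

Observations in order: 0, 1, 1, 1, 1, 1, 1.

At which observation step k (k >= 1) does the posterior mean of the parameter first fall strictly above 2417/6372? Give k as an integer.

obs 1: x=0 → posterior Beta(9/5, 7)
obs 2: x=1 → posterior Beta(14/5, 7)
obs 3: x=1 → posterior Beta(19/5, 7)
obs 4: x=1 → posterior Beta(24/5, 7)
obs 5: x=1 → posterior Beta(29/5, 7)
obs 6: x=1 → posterior Beta(34/5, 7)
obs 7: x=1 → posterior Beta(39/5, 7)

k = 4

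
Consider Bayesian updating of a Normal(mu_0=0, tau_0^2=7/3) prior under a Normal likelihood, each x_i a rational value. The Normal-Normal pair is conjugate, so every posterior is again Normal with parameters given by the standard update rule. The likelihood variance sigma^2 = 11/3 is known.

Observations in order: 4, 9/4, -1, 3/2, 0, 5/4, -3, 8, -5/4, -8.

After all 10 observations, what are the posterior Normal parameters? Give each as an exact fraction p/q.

obs 1: x=4 → posterior Normal(14/9, 77/54)
obs 2: x=9/4 → posterior Normal(7/4, 77/75)
obs 3: x=-1 → posterior Normal(147/128, 77/96)
obs 4: x=3/2 → posterior Normal(63/52, 77/117)
obs 5: x=0 → posterior Normal(189/184, 77/138)
obs 6: x=5/4 → posterior Normal(56/53, 77/159)
obs 7: x=-3 → posterior Normal(7/12, 77/180)
obs 8: x=8 → posterior Normal(91/67, 77/201)
obs 9: x=-5/4 → posterior Normal(329/296, 77/222)
obs 10: x=-8 → posterior Normal(35/108, 77/243)

mu_0=35/108, tau_0^2=77/243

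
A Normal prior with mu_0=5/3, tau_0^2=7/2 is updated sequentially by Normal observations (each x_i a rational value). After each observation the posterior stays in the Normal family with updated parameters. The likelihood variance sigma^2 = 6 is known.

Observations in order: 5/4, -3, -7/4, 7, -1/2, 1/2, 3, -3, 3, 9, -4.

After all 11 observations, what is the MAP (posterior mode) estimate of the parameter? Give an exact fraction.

obs 1: x=5/4 → posterior Normal(115/76, 42/19)
obs 2: x=-3 → posterior Normal(31/104, 21/13)
obs 3: x=-7/4 → posterior Normal(-3/22, 14/11)
obs 4: x=7 → posterior Normal(89/80, 21/20)
obs 5: x=-1/2 → posterior Normal(41/47, 42/47)
obs 6: x=1/2 → posterior Normal(89/108, 7/9)
obs 7: x=3 → posterior Normal(131/122, 42/61)
obs 8: x=-3 → posterior Normal(89/136, 21/34)
obs 9: x=3 → posterior Normal(131/150, 14/25)
obs 10: x=9 → posterior Normal(257/164, 21/41)
obs 11: x=-4 → posterior Normal(201/178, 42/89)

201/178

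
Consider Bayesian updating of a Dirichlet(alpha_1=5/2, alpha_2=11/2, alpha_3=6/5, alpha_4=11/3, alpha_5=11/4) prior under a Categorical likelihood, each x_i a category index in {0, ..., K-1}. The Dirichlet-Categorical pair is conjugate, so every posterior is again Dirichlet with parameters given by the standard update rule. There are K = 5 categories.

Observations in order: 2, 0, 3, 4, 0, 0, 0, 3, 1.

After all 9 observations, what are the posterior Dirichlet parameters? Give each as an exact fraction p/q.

alpha_1=13/2, alpha_2=13/2, alpha_3=11/5, alpha_4=17/3, alpha_5=15/4

obs 1: x=2 → posterior Dirichlet(5/2, 11/2, 11/5, 11/3, 11/4)
obs 2: x=0 → posterior Dirichlet(7/2, 11/2, 11/5, 11/3, 11/4)
obs 3: x=3 → posterior Dirichlet(7/2, 11/2, 11/5, 14/3, 11/4)
obs 4: x=4 → posterior Dirichlet(7/2, 11/2, 11/5, 14/3, 15/4)
obs 5: x=0 → posterior Dirichlet(9/2, 11/2, 11/5, 14/3, 15/4)
obs 6: x=0 → posterior Dirichlet(11/2, 11/2, 11/5, 14/3, 15/4)
obs 7: x=0 → posterior Dirichlet(13/2, 11/2, 11/5, 14/3, 15/4)
obs 8: x=3 → posterior Dirichlet(13/2, 11/2, 11/5, 17/3, 15/4)
obs 9: x=1 → posterior Dirichlet(13/2, 13/2, 11/5, 17/3, 15/4)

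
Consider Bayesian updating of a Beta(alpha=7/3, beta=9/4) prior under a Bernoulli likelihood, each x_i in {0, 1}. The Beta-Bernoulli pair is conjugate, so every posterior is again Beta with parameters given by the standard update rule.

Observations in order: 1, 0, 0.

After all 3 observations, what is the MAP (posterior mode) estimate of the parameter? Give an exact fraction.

obs 1: x=1 → posterior Beta(10/3, 9/4)
obs 2: x=0 → posterior Beta(10/3, 13/4)
obs 3: x=0 → posterior Beta(10/3, 17/4)

28/67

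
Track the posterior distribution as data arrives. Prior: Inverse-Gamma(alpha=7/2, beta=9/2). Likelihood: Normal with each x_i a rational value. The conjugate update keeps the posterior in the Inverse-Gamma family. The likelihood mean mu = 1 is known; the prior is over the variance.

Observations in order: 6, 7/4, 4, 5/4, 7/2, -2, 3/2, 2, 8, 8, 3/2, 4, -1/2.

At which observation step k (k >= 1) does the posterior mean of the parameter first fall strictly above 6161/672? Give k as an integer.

k = 10

obs 1: x=6 → posterior Inverse-Gamma(4, 17)
obs 2: x=7/4 → posterior Inverse-Gamma(9/2, 553/32)
obs 3: x=4 → posterior Inverse-Gamma(5, 697/32)
obs 4: x=5/4 → posterior Inverse-Gamma(11/2, 349/16)
obs 5: x=7/2 → posterior Inverse-Gamma(6, 399/16)
obs 6: x=-2 → posterior Inverse-Gamma(13/2, 471/16)
obs 7: x=3/2 → posterior Inverse-Gamma(7, 473/16)
obs 8: x=2 → posterior Inverse-Gamma(15/2, 481/16)
obs 9: x=8 → posterior Inverse-Gamma(8, 873/16)
obs 10: x=8 → posterior Inverse-Gamma(17/2, 1265/16)
obs 11: x=3/2 → posterior Inverse-Gamma(9, 1267/16)
obs 12: x=4 → posterior Inverse-Gamma(19/2, 1339/16)
obs 13: x=-1/2 → posterior Inverse-Gamma(10, 1357/16)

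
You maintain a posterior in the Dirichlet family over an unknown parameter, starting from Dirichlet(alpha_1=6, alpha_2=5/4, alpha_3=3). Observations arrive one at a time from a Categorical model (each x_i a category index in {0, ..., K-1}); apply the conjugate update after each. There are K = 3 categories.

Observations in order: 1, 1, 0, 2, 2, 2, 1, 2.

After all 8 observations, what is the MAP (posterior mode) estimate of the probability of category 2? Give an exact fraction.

24/61

obs 1: x=1 → posterior Dirichlet(6, 9/4, 3)
obs 2: x=1 → posterior Dirichlet(6, 13/4, 3)
obs 3: x=0 → posterior Dirichlet(7, 13/4, 3)
obs 4: x=2 → posterior Dirichlet(7, 13/4, 4)
obs 5: x=2 → posterior Dirichlet(7, 13/4, 5)
obs 6: x=2 → posterior Dirichlet(7, 13/4, 6)
obs 7: x=1 → posterior Dirichlet(7, 17/4, 6)
obs 8: x=2 → posterior Dirichlet(7, 17/4, 7)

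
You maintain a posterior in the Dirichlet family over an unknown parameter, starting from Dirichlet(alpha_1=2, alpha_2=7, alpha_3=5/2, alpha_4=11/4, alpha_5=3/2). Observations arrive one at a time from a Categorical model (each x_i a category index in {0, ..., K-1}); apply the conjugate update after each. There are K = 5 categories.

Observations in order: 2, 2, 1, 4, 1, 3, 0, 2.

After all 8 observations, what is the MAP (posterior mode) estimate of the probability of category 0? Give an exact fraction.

8/75

obs 1: x=2 → posterior Dirichlet(2, 7, 7/2, 11/4, 3/2)
obs 2: x=2 → posterior Dirichlet(2, 7, 9/2, 11/4, 3/2)
obs 3: x=1 → posterior Dirichlet(2, 8, 9/2, 11/4, 3/2)
obs 4: x=4 → posterior Dirichlet(2, 8, 9/2, 11/4, 5/2)
obs 5: x=1 → posterior Dirichlet(2, 9, 9/2, 11/4, 5/2)
obs 6: x=3 → posterior Dirichlet(2, 9, 9/2, 15/4, 5/2)
obs 7: x=0 → posterior Dirichlet(3, 9, 9/2, 15/4, 5/2)
obs 8: x=2 → posterior Dirichlet(3, 9, 11/2, 15/4, 5/2)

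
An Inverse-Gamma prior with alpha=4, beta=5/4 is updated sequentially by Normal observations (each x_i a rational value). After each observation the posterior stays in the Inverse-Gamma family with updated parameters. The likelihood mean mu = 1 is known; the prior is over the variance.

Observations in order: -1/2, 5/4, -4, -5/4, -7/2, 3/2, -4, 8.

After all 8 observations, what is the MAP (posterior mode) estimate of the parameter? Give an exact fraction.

obs 1: x=-1/2 → posterior Inverse-Gamma(9/2, 19/8)
obs 2: x=5/4 → posterior Inverse-Gamma(5, 77/32)
obs 3: x=-4 → posterior Inverse-Gamma(11/2, 477/32)
obs 4: x=-5/4 → posterior Inverse-Gamma(6, 279/16)
obs 5: x=-7/2 → posterior Inverse-Gamma(13/2, 441/16)
obs 6: x=3/2 → posterior Inverse-Gamma(7, 443/16)
obs 7: x=-4 → posterior Inverse-Gamma(15/2, 643/16)
obs 8: x=8 → posterior Inverse-Gamma(8, 1035/16)

115/16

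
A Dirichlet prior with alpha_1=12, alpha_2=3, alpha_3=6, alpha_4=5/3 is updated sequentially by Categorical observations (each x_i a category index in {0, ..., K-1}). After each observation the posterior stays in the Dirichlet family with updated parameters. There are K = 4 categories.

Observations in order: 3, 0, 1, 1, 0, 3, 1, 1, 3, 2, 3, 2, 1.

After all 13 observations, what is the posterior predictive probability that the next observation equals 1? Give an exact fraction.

24/107

obs 1: x=3 → posterior Dirichlet(12, 3, 6, 8/3)
obs 2: x=0 → posterior Dirichlet(13, 3, 6, 8/3)
obs 3: x=1 → posterior Dirichlet(13, 4, 6, 8/3)
obs 4: x=1 → posterior Dirichlet(13, 5, 6, 8/3)
obs 5: x=0 → posterior Dirichlet(14, 5, 6, 8/3)
obs 6: x=3 → posterior Dirichlet(14, 5, 6, 11/3)
obs 7: x=1 → posterior Dirichlet(14, 6, 6, 11/3)
obs 8: x=1 → posterior Dirichlet(14, 7, 6, 11/3)
obs 9: x=3 → posterior Dirichlet(14, 7, 6, 14/3)
obs 10: x=2 → posterior Dirichlet(14, 7, 7, 14/3)
obs 11: x=3 → posterior Dirichlet(14, 7, 7, 17/3)
obs 12: x=2 → posterior Dirichlet(14, 7, 8, 17/3)
obs 13: x=1 → posterior Dirichlet(14, 8, 8, 17/3)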